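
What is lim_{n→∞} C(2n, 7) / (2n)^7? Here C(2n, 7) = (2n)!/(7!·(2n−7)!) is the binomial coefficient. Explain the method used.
lim = 1/7! = 1/5040

With N = 2n → ∞: C(N, 7) / N^7 = [N(N−1)…(N−6)] / (7! · N^7) = (1/7!) · 1 · (1 − 1/(2n)) · … · (1 − 6/(2n)). Each factor → 1 as N → ∞, so the limit is 1/7! = 1/5040.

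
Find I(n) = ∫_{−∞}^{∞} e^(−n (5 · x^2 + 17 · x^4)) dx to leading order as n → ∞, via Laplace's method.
I(n) ~ sqrt(π/(5n))

φ(x) = 5 · x^2 + 17 · x^4 has its unique global minimum at x* = 0 (since φ'(x) = 10x + 68x^3 = 0 only at x = 0 for real x with both coefficients positive, and φ → ∞ as |x| → ∞). At x* = 0, φ(0) = 0 and φ''(0) = 10. Laplace's method then gives
  I(n) ~ sqrt(2π / (n · φ''(0))) · e^(−n φ(0)) = sqrt(2π / (10n)) = sqrt(π/(5n)).
The 17 · x^4 term contributes only at subleading order (an O(1/n) relative correction).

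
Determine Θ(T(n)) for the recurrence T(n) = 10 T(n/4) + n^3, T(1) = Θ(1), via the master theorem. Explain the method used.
T(n) = Θ(n^3)

log_4 10 ≈ 1.661. f(n) = n^3 dominates n^(log_4 10) since 3 > 1.661, and the regularity condition a·f(n/b) = 10·(n/4)^3 = (10/64)·n^3 ≤ c·f(n) holds with c = 10/64 ≈ 0.156 < 1. So this is Case 3: T(n) = Θ(f(n)) = Θ(n^3).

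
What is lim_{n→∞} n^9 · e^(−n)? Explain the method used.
lim = 0

Exponentials with base > 1 dominate every fixed polynomial: for any fixed c, n^c / e^n → 0 as n → ∞ (e.g. by the ratio test, or since e^n grows faster than any power of n). Hence n^9 · e^(−n) = n^9 / e^n → 0.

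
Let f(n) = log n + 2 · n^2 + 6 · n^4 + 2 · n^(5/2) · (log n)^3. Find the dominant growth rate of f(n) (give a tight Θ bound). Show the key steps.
f(n) ∈ Θ(n^4)

Compare the terms by growth order. For large n, n^a · (log n)^b dominates n^a' · (log n)^b' iff a > a', or (a = a' and b > b'). Ranking the 4 terms shows the dominant one is 6 · n^4. Hence f(n) ∈ Θ(n^4).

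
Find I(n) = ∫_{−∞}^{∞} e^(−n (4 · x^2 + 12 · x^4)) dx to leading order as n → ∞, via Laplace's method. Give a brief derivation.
I(n) ~ sqrt(π/(4n))

φ(x) = 4 · x^2 + 12 · x^4 has its unique global minimum at x* = 0 (since φ'(x) = 8x + 48x^3 = 0 only at x = 0 for real x with both coefficients positive, and φ → ∞ as |x| → ∞). At x* = 0, φ(0) = 0 and φ''(0) = 8. Laplace's method then gives
  I(n) ~ sqrt(2π / (n · φ''(0))) · e^(−n φ(0)) = sqrt(2π / (8n)) = sqrt(π/(4n)).
The 12 · x^4 term contributes only at subleading order (an O(1/n) relative correction).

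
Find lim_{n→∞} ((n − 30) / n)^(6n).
lim = e^(−180)

Rewrite as (1 − 30/n)^(6n). By the standard limit (1 + x/n)^n → e^x, we have (1 − 30/n)^n → e^(−30), and raising to the 6th power gives e^(−180).
More precisely, ln[(1 − 30/n)^(6n)] = 6n · ln(1 − 30/n) = 6n · (-30/n + O(1/n^2)) = -180 + O(1/n) → -180.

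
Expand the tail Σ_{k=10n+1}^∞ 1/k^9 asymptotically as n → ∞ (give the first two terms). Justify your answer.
Σ_{k>10n} 1/k^9 = 1/(8 · (10n)^8) − 1/(2 · (10n)^9) + O(1/(10n)^10)

Compare to the integral: ∫_{10n}^∞ x^(−9) dx = [−x^(−8)/8]_{10n}^∞ = 1/((9−1)·(10n)^8). The Euler-Maclaurin correction adds −f(10n)/2 = −1/(2·(10n)^9). Euler-Maclaurin then gives
  Σ_{k>10n} 1/k^9 = ∫_{10n}^∞ dx/x^9 − 1/(2·(10n)^9) + O(1/(10n)^10).
(Equivalently this is ζ(9) − Σ_{k≤10n} 1/k^9.)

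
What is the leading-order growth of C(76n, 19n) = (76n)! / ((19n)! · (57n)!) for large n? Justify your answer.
C(76n, 19n) ~ (256/27)^(19n) · sqrt(2/(3π·19n))

Write N = 19n. Apply Stirling to each factorial:
  (4N)! ~ sqrt(2π·4N) · (4N/e)^(4N),
  N! ~ sqrt(2π N) · (N/e)^N,
  (3N)! ~ sqrt(2π·3N) · (3N/e)^(3N).
The exponential factors combine to (4N)^(4N) / (N^N · (3N)^(3N)) = 4^(4N)/3^(3N) = (4^4/3^3)^N = (256/27)^N.
The square-root prefactors combine to sqrt(2π·4N) / (sqrt(2π N)·sqrt(2π·3N)) = sqrt(4 / (2π·3·N)) = sqrt(2/(3π·19n)).
Substituting N = 19n: C(76n, 19n) ~ (256/27)^(19n) · sqrt(2/(3π·19n)).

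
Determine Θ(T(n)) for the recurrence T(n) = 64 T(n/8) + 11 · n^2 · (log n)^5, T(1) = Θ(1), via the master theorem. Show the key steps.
T(n) = Θ(n^2 · (log n)^6)

Here log_8 64 = 2 and f(n) = 11 · n^2 · (log n)^5 = Θ(n^(log_8 64) · (log n)^5). This is the extended Case 2 of the master theorem (f matches the critical exponent up to log factors), giving T(n) = Θ(n^(log_8 64) · (log n)^(5+1)) = Θ(n^2 · (log n)^6).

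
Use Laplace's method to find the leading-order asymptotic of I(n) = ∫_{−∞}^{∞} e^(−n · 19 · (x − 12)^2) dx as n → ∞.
I(n) = sqrt(π/(19n))

Here φ(x) = 19 · (x − 12)^2 has its unique minimum at x* = 12 with φ(x*) = 0 and φ''(x*) = 38. Laplace's method gives
  I(n) ~ e^(−n φ(x*)) · sqrt(2π / (n · φ''(x*))) = sqrt(2π / (38n)) = sqrt(π/(19n)).
This is exact: substituting u = (x − 12)·sqrt(19n) gives I(n) = (1/sqrt(19n)) ∫_{−∞}^{∞} e^(−u^2) du = sqrt(π/(19n)).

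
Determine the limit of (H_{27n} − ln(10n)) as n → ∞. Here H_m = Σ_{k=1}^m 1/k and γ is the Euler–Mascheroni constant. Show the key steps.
lim = ln(27/10) + γ

By Euler-Maclaurin, H_m = ln m + γ + O(1/m). So
  H_{27n} − ln(10n) = ln(27n) + γ − ln(10n) + O(1/n)
                       = ln(27/10) + γ + O(1/n).
Hence the limit is ln(27/10) + γ.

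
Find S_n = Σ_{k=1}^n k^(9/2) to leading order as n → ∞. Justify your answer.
S_n ~ (2/11) · n^(11/2)

Integral comparison: Σ_{k=1}^n k^(9/2) = ∫_0^n x^(9/2) dx + O(n^(9/2)). The integral is n^(1 + 9/2) / (1 + 9/2) = n^((9+2)/2) / ((9+2)/2) = (2/11) · n^(11/2).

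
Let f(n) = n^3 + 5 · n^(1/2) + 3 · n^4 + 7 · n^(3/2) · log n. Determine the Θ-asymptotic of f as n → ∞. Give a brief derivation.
f(n) ∈ Θ(n^4)

Compare the terms by growth order. For large n, n^a · (log n)^b dominates n^a' · (log n)^b' iff a > a', or (a = a' and b > b'). Ranking the 4 terms shows the dominant one is 3 · n^4. Hence f(n) ∈ Θ(n^4).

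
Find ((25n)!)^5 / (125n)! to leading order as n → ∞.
((25n)!)^5/(125n)! ~ ((2π·25n)^(4/2) / sqrt(5)) · 5^(−5·25n)  →  0

Write N = 25n. Stirling: N! ~ sqrt(2π N)(N/e)^N and (5N)! ~ sqrt(2π·5N)·(5N/e)^(5N).
  (N!)^5/(5N)! ~ (2π N)^(5/2) (N/e)^(5N) / [sqrt(2π·5N) (5N/e)^(5N)]
     = (2π N)^(5/2) / sqrt(2π·5N) · (N/(5N))^(5N)
     = (2π N)^((5−1)/2) / sqrt(5) · 5^(−5N).
Since 5^5 > 1, the factor 5^(−5N) decays exponentially, so the ratio → 0. Substituting N = 25n gives the stated form.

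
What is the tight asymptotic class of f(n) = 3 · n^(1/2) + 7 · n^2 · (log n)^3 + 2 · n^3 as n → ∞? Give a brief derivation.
f(n) ∈ Θ(n^3)

Compare the terms by growth order. For large n, n^a · (log n)^b dominates n^a' · (log n)^b' iff a > a', or (a = a' and b > b'). Ranking the 3 terms shows the dominant one is 2 · n^3. Hence f(n) ∈ Θ(n^3).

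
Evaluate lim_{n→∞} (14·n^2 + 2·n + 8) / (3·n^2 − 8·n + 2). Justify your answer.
lim = 14/3

For large n the leading n^2 terms dominate both numerator and denominator. Dividing top and bottom by n^2, every other term tends to 0, leaving 14/3.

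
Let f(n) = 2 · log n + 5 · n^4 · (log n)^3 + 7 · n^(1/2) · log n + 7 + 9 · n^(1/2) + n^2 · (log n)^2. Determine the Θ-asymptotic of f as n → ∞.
f(n) ∈ Θ(n^4 · (log n)^3)

Compare the terms by growth order. For large n, n^a · (log n)^b dominates n^a' · (log n)^b' iff a > a', or (a = a' and b > b'). Ranking the 6 terms shows the dominant one is 5 · n^4 · (log n)^3. Hence f(n) ∈ Θ(n^4 · (log n)^3).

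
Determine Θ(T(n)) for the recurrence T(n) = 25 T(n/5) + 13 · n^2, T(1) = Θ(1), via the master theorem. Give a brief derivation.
T(n) = Θ(n^2 log n)

log_5 25 = 2, and f(n) = 13 · n^2 = Θ(n^(log_5 25)). This is Case 2 of the master theorem: T(n) = Θ(f(n) · log n) = Θ(n^2 log n).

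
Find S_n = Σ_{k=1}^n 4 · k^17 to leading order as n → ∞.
S_n ~ 2 · n^18 / 9

By integral comparison (Euler-Maclaurin), Σ_{k=1}^n 4 · k^17 = 4 · ∫_0^n x^17 dx + O(n^17) = 4 · n^18/18 = 2 · n^18 / 9 + O(n^17). (Equivalently, Faulhaber's formula gives the same leading term.)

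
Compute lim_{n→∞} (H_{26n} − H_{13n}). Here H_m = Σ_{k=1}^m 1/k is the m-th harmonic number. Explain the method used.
lim = ln(26/13) = ln 2

Euler-Maclaurin gives H_m = ln m + γ + 1/(2m) + O(1/m^2). The γ and O(1/m) terms cancel in the difference:
  H_{26n} − H_{13n} = ln(26n) − ln(13n) + O(1/n) = ln(26/13) + O(1/n).
Hence the limit is ln(26/13) = ln 2.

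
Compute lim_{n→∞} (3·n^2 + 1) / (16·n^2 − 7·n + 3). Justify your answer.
lim = 3/16

For large n the leading n^2 terms dominate both numerator and denominator. Dividing top and bottom by n^2, every other term tends to 0, leaving 3/16.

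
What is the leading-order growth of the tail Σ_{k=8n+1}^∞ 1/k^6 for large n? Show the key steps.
Σ_{k>8n} 1/k^6 ~ 1/(5 · (8n)^5)

Compare to the integral: ∫_{8n}^∞ x^(−6) dx = [−x^(−5)/5]_{8n}^∞ = 1/((6−1)·(8n)^5). Euler-Maclaurin then gives
  Σ_{k>8n} 1/k^6 = ∫_{8n}^∞ dx/x^6 − 1/(2·(8n)^6) + O(1/(8n)^7).
(Equivalently this is ζ(6) − Σ_{k≤8n} 1/k^6.)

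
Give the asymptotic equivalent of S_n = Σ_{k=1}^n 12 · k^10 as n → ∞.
S_n ~ 12 · n^11 / 11

By integral comparison (Euler-Maclaurin), Σ_{k=1}^n 12 · k^10 = 12 · ∫_0^n x^10 dx + O(n^10) = 12 · n^11/11 + O(n^10). (Equivalently, Faulhaber's formula gives the same leading term.)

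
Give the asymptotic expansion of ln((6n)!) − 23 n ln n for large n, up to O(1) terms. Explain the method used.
ln((6n)!) − 23 n ln n = −17 n ln n + 6(ln 6 − 1) n + (1/2) ln(2π·6n) + O(1/n)

Stirling: ln((6n)!) = 6n ln(6n) − 6n + (1/2) ln(2π·6n) + O(1/n).
Expand 6n ln(6n) = 6n (ln n + ln 6) = 6n ln n + 6n ln 6.
Subtract 23n ln n: leading term is (6 − 23) n ln n = −17 n ln n. The next term is 6n ln 6 − 6n = 6(ln 6 − 1) n. Then the (1/2) ln(2π·6n) correction.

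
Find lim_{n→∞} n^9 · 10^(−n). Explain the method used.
lim = 0

Exponentials with base > 1 dominate every fixed polynomial: for any fixed c, n^c / 10^n → 0 as n → ∞ (e.g. by the ratio test, or by writing 10^n = e^(n ln 10) and noting e^(n ln 10) / n^c → ∞). Hence n^9 · 10^(−n) = n^9 / 10^n → 0.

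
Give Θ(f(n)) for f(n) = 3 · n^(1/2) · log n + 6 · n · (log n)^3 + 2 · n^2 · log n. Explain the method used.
f(n) ∈ Θ(n^2 · log n)

Compare the terms by growth order. For large n, n^a · (log n)^b dominates n^a' · (log n)^b' iff a > a', or (a = a' and b > b'). Ranking the 3 terms shows the dominant one is 2 · n^2 · log n. Hence f(n) ∈ Θ(n^2 · log n).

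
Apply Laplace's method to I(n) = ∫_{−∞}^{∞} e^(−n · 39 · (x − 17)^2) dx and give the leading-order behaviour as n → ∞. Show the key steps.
I(n) = sqrt(π/(39n))

Here φ(x) = 39 · (x − 17)^2 has its unique minimum at x* = 17 with φ(x*) = 0 and φ''(x*) = 78. Laplace's method gives
  I(n) ~ e^(−n φ(x*)) · sqrt(2π / (n · φ''(x*))) = sqrt(2π / (78n)) = sqrt(π/(39n)).
This is exact: substituting u = (x − 17)·sqrt(39n) gives I(n) = (1/sqrt(39n)) ∫_{−∞}^{∞} e^(−u^2) du = sqrt(π/(39n)).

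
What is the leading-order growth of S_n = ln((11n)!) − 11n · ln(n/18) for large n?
S_n ~ 11n · (ln 198 − 1) + O(ln n)

Stirling: ln((11n)!) = 11n ln(11n) − 11n + O(ln n).
  S_n = 11n ln(11n) − 11n − 11n ln(n/18) + O(ln n)
      = 11n ln(11n) − 11n ln n + 11n ln 18 − 11n + O(ln n)
      = 11n ln 11 + 11n ln 18 − 11n + O(ln n)
      = 11n (ln 198 − 1) + O(ln n).
Numerically ln(198) − 1 ≈ 4.2883.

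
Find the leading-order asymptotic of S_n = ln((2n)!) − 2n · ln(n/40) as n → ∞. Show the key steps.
S_n ~ 2n · (ln 80 − 1) + O(ln n)

Stirling: ln((2n)!) = 2n ln(2n) − 2n + O(ln n).
  S_n = 2n ln(2n) − 2n − 2n ln(n/40) + O(ln n)
      = 2n ln(2n) − 2n ln n + 2n ln 40 − 2n + O(ln n)
      = 2n ln 2 + 2n ln 40 − 2n + O(ln n)
      = 2n (ln 80 − 1) + O(ln n).
Numerically ln(80) − 1 ≈ 3.3820.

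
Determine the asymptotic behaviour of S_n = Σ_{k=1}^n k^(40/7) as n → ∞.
S_n ~ (7/47) · n^(47/7)

Integral comparison: Σ_{k=1}^n k^(40/7) = ∫_0^n x^(40/7) dx + O(n^(40/7)). The integral is n^(1 + 40/7) / (1 + 40/7) = n^((40+7)/7) / ((40+7)/7) = (7/47) · n^(47/7).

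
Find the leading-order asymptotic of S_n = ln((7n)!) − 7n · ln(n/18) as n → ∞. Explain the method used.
S_n ~ 7n · (ln 126 − 1) + O(ln n)

Stirling: ln((7n)!) = 7n ln(7n) − 7n + O(ln n).
  S_n = 7n ln(7n) − 7n − 7n ln(n/18) + O(ln n)
      = 7n ln(7n) − 7n ln n + 7n ln 18 − 7n + O(ln n)
      = 7n ln 7 + 7n ln 18 − 7n + O(ln n)
      = 7n (ln 126 − 1) + O(ln n).
Numerically ln(126) − 1 ≈ 3.8363.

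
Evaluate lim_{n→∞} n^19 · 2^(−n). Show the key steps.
lim = 0

Exponentials with base > 1 dominate every fixed polynomial: for any fixed c, n^c / 2^n → 0 as n → ∞ (e.g. by the ratio test, or by writing 2^n = e^(n ln 2) and noting e^(n ln 2) / n^c → ∞). Hence n^19 · 2^(−n) = n^19 / 2^n → 0.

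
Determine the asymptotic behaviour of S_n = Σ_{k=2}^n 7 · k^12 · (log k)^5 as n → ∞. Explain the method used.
S_n ~ 7 · n^13 · (log n)^5 / 13

By integral comparison, S_n = ∫_1^n 7 · x^12 · (log x)^5 dx + O(n^12 · (log n)^5). For the integral, the leading term of ∫_1^n x^12 (log x)^5 dx is n^13/13 · (log n)^5 (by repeated integration by parts; each step lowers the log-exponent and produces a relatively O(1/log n) correction). Hence S_n ~ 7 · n^13 · (log n)^5 / 13.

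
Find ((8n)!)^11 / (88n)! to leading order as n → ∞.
((8n)!)^11/(88n)! ~ ((2π·8n)^(10/2) / sqrt(11)) · 11^(−11·8n)  →  0

Write N = 8n. Stirling: N! ~ sqrt(2π N)(N/e)^N and (11N)! ~ sqrt(2π·11N)·(11N/e)^(11N).
  (N!)^11/(11N)! ~ (2π N)^(11/2) (N/e)^(11N) / [sqrt(2π·11N) (11N/e)^(11N)]
     = (2π N)^(11/2) / sqrt(2π·11N) · (N/(11N))^(11N)
     = (2π N)^((11−1)/2) / sqrt(11) · 11^(−11N).
Since 11^11 > 1, the factor 11^(−11N) decays exponentially, so the ratio → 0. Substituting N = 8n gives the stated form.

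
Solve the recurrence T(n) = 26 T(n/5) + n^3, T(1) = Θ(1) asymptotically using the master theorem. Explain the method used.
T(n) = Θ(n^3)

log_5 26 ≈ 2.024. f(n) = n^3 dominates n^(log_5 26) since 3 > 2.024, and the regularity condition a·f(n/b) = 26·(n/5)^3 = (26/125)·n^3 ≤ c·f(n) holds with c = 26/125 ≈ 0.208 < 1. So this is Case 3: T(n) = Θ(f(n)) = Θ(n^3).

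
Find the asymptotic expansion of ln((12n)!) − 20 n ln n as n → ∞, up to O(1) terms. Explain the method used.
ln((12n)!) − 20 n ln n = −8 n ln n + 12(ln 12 − 1) n + (1/2) ln(2π·12n) + O(1/n)

Stirling: ln((12n)!) = 12n ln(12n) − 12n + (1/2) ln(2π·12n) + O(1/n).
Expand 12n ln(12n) = 12n (ln n + ln 12) = 12n ln n + 12n ln 12.
Subtract 20n ln n: leading term is (12 − 20) n ln n = −8 n ln n. The next term is 12n ln 12 − 12n = 12(ln 12 − 1) n. Then the (1/2) ln(2π·12n) correction.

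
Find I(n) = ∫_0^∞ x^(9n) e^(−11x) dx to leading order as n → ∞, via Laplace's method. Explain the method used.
I(n) ~ (sqrt(2π·9n) / 11) · (9n/(11e))^(9n)

Write the integrand as exp(9n ln x − 11x) and set f(x) = 9n ln x − 11x. Then f'(x) = 9n/x − 11 = 0 at x* = 9n/11, and f''(x*) = −9n/x*^2 = −11^2/(9n). Laplace's method (interior maximum) gives
  I(n) ~ e^(f(x*)) · sqrt(2π / |f''(x*)|)
        = exp(9n ln(9n/11) − 9n) · sqrt(2π · 9n / 11^2)
        = (9n/11)^(9n) e^(−9n) · sqrt(2π·9n) / 11
        = (sqrt(2π·9n) / 11) · (9n/(11e))^(9n).
This matches Γ(9n+1)/11^(9n+1) with Stirling applied to Γ.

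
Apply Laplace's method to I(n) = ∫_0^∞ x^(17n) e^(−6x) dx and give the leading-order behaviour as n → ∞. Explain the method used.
I(n) ~ (sqrt(2π·17n) / 6) · (17n/(6e))^(17n)

Write the integrand as exp(17n ln x − 6x) and set f(x) = 17n ln x − 6x. Then f'(x) = 17n/x − 6 = 0 at x* = 17n/6, and f''(x*) = −17n/x*^2 = −6^2/(17n). Laplace's method (interior maximum) gives
  I(n) ~ e^(f(x*)) · sqrt(2π / |f''(x*)|)
        = exp(17n ln(17n/6) − 17n) · sqrt(2π · 17n / 6^2)
        = (17n/6)^(17n) e^(−17n) · sqrt(2π·17n) / 6
        = (sqrt(2π·17n) / 6) · (17n/(6e))^(17n).
This matches Γ(17n+1)/6^(17n+1) with Stirling applied to Γ.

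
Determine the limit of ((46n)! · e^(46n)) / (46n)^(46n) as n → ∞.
lim = ∞

Stirling: (46n)! ~ sqrt(2π·46n) · (46n/e)^(46n). Hence
  (46n)! · e^(46n) / (46n)^(46n) ~ sqrt(2π·46n) = sqrt(2π·46) · sqrt(n) → ∞.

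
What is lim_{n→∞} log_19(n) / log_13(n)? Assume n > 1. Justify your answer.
lim = ln(13) / ln(19) = log_19(13)

Change of base: log_19(n) = ln n / ln 19 and log_13(n) = ln n / ln 13. The ratio is (ln n / ln 19) · (ln 13 / ln n) = ln 13 / ln 19, a constant independent of n. So the limit is ln 13 / ln 19 = log_19(13).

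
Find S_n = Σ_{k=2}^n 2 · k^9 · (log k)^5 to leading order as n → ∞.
S_n ~ n^10 · (log n)^5 / 5

By integral comparison, S_n = ∫_1^n 2 · x^9 · (log x)^5 dx + O(n^9 · (log n)^5). For the integral, the leading term of ∫_1^n x^9 (log x)^5 dx is n^10/10 · (log n)^5 (by repeated integration by parts; each step lowers the log-exponent and produces a relatively O(1/log n) correction). Hence S_n ~ n^10 · (log n)^5 / 5.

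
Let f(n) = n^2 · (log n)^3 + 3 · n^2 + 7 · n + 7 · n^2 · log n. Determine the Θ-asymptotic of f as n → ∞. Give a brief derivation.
f(n) ∈ Θ(n^2 · (log n)^3)

Compare the terms by growth order. For large n, n^a · (log n)^b dominates n^a' · (log n)^b' iff a > a', or (a = a' and b > b'). Ranking the 4 terms shows the dominant one is n^2 · (log n)^3. Hence f(n) ∈ Θ(n^2 · (log n)^3).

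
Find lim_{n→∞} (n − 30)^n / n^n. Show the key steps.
lim = e^(−30)

Rewrite as (1 − 30/n)^(n). By the standard limit (1 + x/n)^n → e^x, we have (1 − 30/n)^n → e^(−30), and raising to the 1st power gives e^(−30).
More precisely, ln[(1 − 30/n)^(n)] = n · ln(1 − 30/n) = n · (-30/n + O(1/n^2)) = -30 + O(1/n) → -30.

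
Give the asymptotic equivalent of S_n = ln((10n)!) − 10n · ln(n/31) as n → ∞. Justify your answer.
S_n ~ 10n · (ln 310 − 1) + O(ln n)

Stirling: ln((10n)!) = 10n ln(10n) − 10n + O(ln n).
  S_n = 10n ln(10n) − 10n − 10n ln(n/31) + O(ln n)
      = 10n ln(10n) − 10n ln n + 10n ln 31 − 10n + O(ln n)
      = 10n ln 10 + 10n ln 31 − 10n + O(ln n)
      = 10n (ln 310 − 1) + O(ln n).
Numerically ln(310) − 1 ≈ 4.7366.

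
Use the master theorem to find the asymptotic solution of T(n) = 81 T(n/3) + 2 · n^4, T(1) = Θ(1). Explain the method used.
T(n) = Θ(n^4 log n)

log_3 81 = 4, and f(n) = 2 · n^4 = Θ(n^(log_3 81)). This is Case 2 of the master theorem: T(n) = Θ(f(n) · log n) = Θ(n^4 log n).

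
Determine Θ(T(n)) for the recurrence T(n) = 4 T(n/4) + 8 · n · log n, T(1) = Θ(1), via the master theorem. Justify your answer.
T(n) = Θ(n · (log n)^2)

Here log_4 4 = 1 and f(n) = 8 · n · log n = Θ(n^(log_4 4) · (log n)^1). This is the extended Case 2 of the master theorem (f matches the critical exponent up to log factors), giving T(n) = Θ(n^(log_4 4) · (log n)^(1+1)) = Θ(n · (log n)^2).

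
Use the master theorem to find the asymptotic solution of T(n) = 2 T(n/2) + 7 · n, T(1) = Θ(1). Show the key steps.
T(n) = Θ(n log n)

log_2 2 = 1, and f(n) = 7 · n = Θ(n^(log_2 2)). This is Case 2 of the master theorem: T(n) = Θ(f(n) · log n) = Θ(n log n).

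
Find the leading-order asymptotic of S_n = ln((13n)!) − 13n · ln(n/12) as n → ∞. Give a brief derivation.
S_n ~ 13n · (ln 156 − 1) + O(ln n)

Stirling: ln((13n)!) = 13n ln(13n) − 13n + O(ln n).
  S_n = 13n ln(13n) − 13n − 13n ln(n/12) + O(ln n)
      = 13n ln(13n) − 13n ln n + 13n ln 12 − 13n + O(ln n)
      = 13n ln 13 + 13n ln 12 − 13n + O(ln n)
      = 13n (ln 156 − 1) + O(ln n).
Numerically ln(156) − 1 ≈ 4.0499.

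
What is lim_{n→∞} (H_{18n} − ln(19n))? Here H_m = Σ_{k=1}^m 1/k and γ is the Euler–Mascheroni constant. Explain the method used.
lim = ln(18/19) + γ

By Euler-Maclaurin, H_m = ln m + γ + O(1/m). So
  H_{18n} − ln(19n) = ln(18n) + γ − ln(19n) + O(1/n)
                       = ln(18/19) + γ + O(1/n).
Hence the limit is ln(18/19) + γ.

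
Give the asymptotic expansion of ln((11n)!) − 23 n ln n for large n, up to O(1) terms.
ln((11n)!) − 23 n ln n = −12 n ln n + 11(ln 11 − 1) n + (1/2) ln(2π·11n) + O(1/n)

Stirling: ln((11n)!) = 11n ln(11n) − 11n + (1/2) ln(2π·11n) + O(1/n).
Expand 11n ln(11n) = 11n (ln n + ln 11) = 11n ln n + 11n ln 11.
Subtract 23n ln n: leading term is (11 − 23) n ln n = −12 n ln n. The next term is 11n ln 11 − 11n = 11(ln 11 − 1) n. Then the (1/2) ln(2π·11n) correction.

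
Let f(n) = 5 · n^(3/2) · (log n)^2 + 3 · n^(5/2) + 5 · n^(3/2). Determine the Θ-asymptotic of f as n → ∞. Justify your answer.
f(n) ∈ Θ(n^(5/2))

Compare the terms by growth order. For large n, n^a · (log n)^b dominates n^a' · (log n)^b' iff a > a', or (a = a' and b > b'). Ranking the 3 terms shows the dominant one is 3 · n^(5/2). Hence f(n) ∈ Θ(n^(5/2)).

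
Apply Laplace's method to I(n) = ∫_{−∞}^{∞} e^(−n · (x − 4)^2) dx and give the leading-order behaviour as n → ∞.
I(n) = sqrt(π/n)

Here φ(x) = (x − 4)^2 has its unique minimum at x* = 4 with φ(x*) = 0 and φ''(x*) = 2. Laplace's method gives
  I(n) ~ e^(−n φ(x*)) · sqrt(2π / (n · φ''(x*))) = sqrt(2π / (2n)) = sqrt(π/n).
This is exact: substituting u = (x − 4)·sqrt(n) gives I(n) = (1/sqrt(n)) ∫_{−∞}^{∞} e^(−u^2) du = sqrt(π/n).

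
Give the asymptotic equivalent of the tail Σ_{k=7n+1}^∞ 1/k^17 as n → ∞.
Σ_{k>7n} 1/k^17 ~ 1/(16 · (7n)^16)

Compare to the integral: ∫_{7n}^∞ x^(−17) dx = [−x^(−16)/16]_{7n}^∞ = 1/((17−1)·(7n)^16). Euler-Maclaurin then gives
  Σ_{k>7n} 1/k^17 = ∫_{7n}^∞ dx/x^17 − 1/(2·(7n)^17) + O(1/(7n)^18).
(Equivalently this is ζ(17) − Σ_{k≤7n} 1/k^17.)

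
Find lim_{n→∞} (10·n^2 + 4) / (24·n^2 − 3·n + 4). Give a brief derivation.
lim = 10/24 = 5/12

For large n the leading n^2 terms dominate both numerator and denominator. Dividing top and bottom by n^2, every other term tends to 0, leaving 10/24 = 5/12.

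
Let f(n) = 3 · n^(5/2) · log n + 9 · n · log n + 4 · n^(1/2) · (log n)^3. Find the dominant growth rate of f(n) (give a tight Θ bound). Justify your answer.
f(n) ∈ Θ(n^(5/2) · log n)

Compare the terms by growth order. For large n, n^a · (log n)^b dominates n^a' · (log n)^b' iff a > a', or (a = a' and b > b'). Ranking the 3 terms shows the dominant one is 3 · n^(5/2) · log n. Hence f(n) ∈ Θ(n^(5/2) · log n).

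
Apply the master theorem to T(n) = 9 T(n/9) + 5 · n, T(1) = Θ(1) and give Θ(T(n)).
T(n) = Θ(n log n)

log_9 9 = 1, and f(n) = 5 · n = Θ(n^(log_9 9)). This is Case 2 of the master theorem: T(n) = Θ(f(n) · log n) = Θ(n log n).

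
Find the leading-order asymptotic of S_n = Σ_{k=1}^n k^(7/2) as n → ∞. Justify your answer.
S_n ~ (2/9) · n^(9/2)

Integral comparison: Σ_{k=1}^n k^(7/2) = ∫_0^n x^(7/2) dx + O(n^(7/2)). The integral is n^(1 + 7/2) / (1 + 7/2) = n^((7+2)/2) / ((7+2)/2) = (2/9) · n^(9/2).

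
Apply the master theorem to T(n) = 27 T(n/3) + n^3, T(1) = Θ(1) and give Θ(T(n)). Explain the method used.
T(n) = Θ(n^3 log n)

log_3 27 = 3, and f(n) = n^3 = Θ(n^(log_3 27)). This is Case 2 of the master theorem: T(n) = Θ(f(n) · log n) = Θ(n^3 log n).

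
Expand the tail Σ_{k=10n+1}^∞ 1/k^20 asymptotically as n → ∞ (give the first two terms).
Σ_{k>10n} 1/k^20 = 1/(19 · (10n)^19) − 1/(2 · (10n)^20) + O(1/(10n)^21)

Compare to the integral: ∫_{10n}^∞ x^(−20) dx = [−x^(−19)/19]_{10n}^∞ = 1/((20−1)·(10n)^19). The Euler-Maclaurin correction adds −f(10n)/2 = −1/(2·(10n)^20). Euler-Maclaurin then gives
  Σ_{k>10n} 1/k^20 = ∫_{10n}^∞ dx/x^20 − 1/(2·(10n)^20) + O(1/(10n)^21).
(Equivalently this is ζ(20) − Σ_{k≤10n} 1/k^20.)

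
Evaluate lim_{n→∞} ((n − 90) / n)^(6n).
lim = e^(−540)

Rewrite as (1 − 90/n)^(6n). By the standard limit (1 + x/n)^n → e^x, we have (1 − 90/n)^n → e^(−90), and raising to the 6th power gives e^(−540).
More precisely, ln[(1 − 90/n)^(6n)] = 6n · ln(1 − 90/n) = 6n · (-90/n + O(1/n^2)) = -540 + O(1/n) → -540.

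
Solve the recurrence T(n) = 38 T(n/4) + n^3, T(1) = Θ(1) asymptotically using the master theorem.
T(n) = Θ(n^3)

log_4 38 ≈ 2.624. f(n) = n^3 dominates n^(log_4 38) since 3 > 2.624, and the regularity condition a·f(n/b) = 38·(n/4)^3 = (38/64)·n^3 ≤ c·f(n) holds with c = 38/64 ≈ 0.594 < 1. So this is Case 3: T(n) = Θ(f(n)) = Θ(n^3).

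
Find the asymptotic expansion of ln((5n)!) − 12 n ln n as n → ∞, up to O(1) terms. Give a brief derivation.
ln((5n)!) − 12 n ln n = −7 n ln n + 5(ln 5 − 1) n + (1/2) ln(2π·5n) + O(1/n)

Stirling: ln((5n)!) = 5n ln(5n) − 5n + (1/2) ln(2π·5n) + O(1/n).
Expand 5n ln(5n) = 5n (ln n + ln 5) = 5n ln n + 5n ln 5.
Subtract 12n ln n: leading term is (5 − 12) n ln n = −7 n ln n. The next term is 5n ln 5 − 5n = 5(ln 5 − 1) n. Then the (1/2) ln(2π·5n) correction.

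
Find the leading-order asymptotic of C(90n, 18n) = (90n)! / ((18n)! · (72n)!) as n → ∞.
C(90n, 18n) ~ (3125/256)^(18n) · sqrt(5/(8π·18n))

Write N = 18n. Apply Stirling to each factorial:
  (5N)! ~ sqrt(2π·5N) · (5N/e)^(5N),
  N! ~ sqrt(2π N) · (N/e)^N,
  (4N)! ~ sqrt(2π·4N) · (4N/e)^(4N).
The exponential factors combine to (5N)^(5N) / (N^N · (4N)^(4N)) = 5^(5N)/4^(4N) = (5^5/4^4)^N = (3125/256)^N.
The square-root prefactors combine to sqrt(2π·5N) / (sqrt(2π N)·sqrt(2π·4N)) = sqrt(5 / (2π·4·N)) = sqrt(5/(8π·18n)).
Substituting N = 18n: C(90n, 18n) ~ (3125/256)^(18n) · sqrt(5/(8π·18n)).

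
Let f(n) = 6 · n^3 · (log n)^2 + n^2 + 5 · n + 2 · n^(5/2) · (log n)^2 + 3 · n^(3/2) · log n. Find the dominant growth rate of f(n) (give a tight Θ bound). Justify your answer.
f(n) ∈ Θ(n^3 · (log n)^2)

Compare the terms by growth order. For large n, n^a · (log n)^b dominates n^a' · (log n)^b' iff a > a', or (a = a' and b > b'). Ranking the 5 terms shows the dominant one is 6 · n^3 · (log n)^2. Hence f(n) ∈ Θ(n^3 · (log n)^2).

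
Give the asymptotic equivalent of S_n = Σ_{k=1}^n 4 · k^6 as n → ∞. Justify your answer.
S_n ~ 4 · n^7 / 7

By integral comparison (Euler-Maclaurin), Σ_{k=1}^n 4 · k^6 = 4 · ∫_0^n x^6 dx + O(n^6) = 4 · n^7/7 + O(n^6). (Equivalently, Faulhaber's formula gives the same leading term.)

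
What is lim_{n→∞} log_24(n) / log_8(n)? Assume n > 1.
lim = ln(8) / ln(24) = log_24(8)

Change of base: log_24(n) = ln n / ln 24 and log_8(n) = ln n / ln 8. The ratio is (ln n / ln 24) · (ln 8 / ln n) = ln 8 / ln 24, a constant independent of n. So the limit is ln 8 / ln 24 = log_24(8).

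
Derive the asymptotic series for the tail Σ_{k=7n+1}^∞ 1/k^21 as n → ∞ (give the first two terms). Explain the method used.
Σ_{k>7n} 1/k^21 = 1/(20 · (7n)^20) − 1/(2 · (7n)^21) + O(1/(7n)^22)

Compare to the integral: ∫_{7n}^∞ x^(−21) dx = [−x^(−20)/20]_{7n}^∞ = 1/((21−1)·(7n)^20). The Euler-Maclaurin correction adds −f(7n)/2 = −1/(2·(7n)^21). Euler-Maclaurin then gives
  Σ_{k>7n} 1/k^21 = ∫_{7n}^∞ dx/x^21 − 1/(2·(7n)^21) + O(1/(7n)^22).
(Equivalently this is ζ(21) − Σ_{k≤7n} 1/k^21.)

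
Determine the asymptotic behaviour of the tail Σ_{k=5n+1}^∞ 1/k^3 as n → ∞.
Σ_{k>5n} 1/k^3 ~ 1/(2 · (5n)^2)

Compare to the integral: ∫_{5n}^∞ x^(−3) dx = [−x^(−2)/2]_{5n}^∞ = 1/((3−1)·(5n)^2). Euler-Maclaurin then gives
  Σ_{k>5n} 1/k^3 = ∫_{5n}^∞ dx/x^3 − 1/(2·(5n)^3) + O(1/(5n)^4).
(Equivalently this is ζ(3) − Σ_{k≤5n} 1/k^3.)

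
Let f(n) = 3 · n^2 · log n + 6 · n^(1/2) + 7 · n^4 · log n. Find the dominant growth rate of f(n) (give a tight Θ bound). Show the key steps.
f(n) ∈ Θ(n^4 · log n)

Compare the terms by growth order. For large n, n^a · (log n)^b dominates n^a' · (log n)^b' iff a > a', or (a = a' and b > b'). Ranking the 3 terms shows the dominant one is 7 · n^4 · log n. Hence f(n) ∈ Θ(n^4 · log n).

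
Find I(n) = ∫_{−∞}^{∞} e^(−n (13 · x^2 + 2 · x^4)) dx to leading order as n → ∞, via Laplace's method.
I(n) ~ sqrt(π/(13n))

φ(x) = 13 · x^2 + 2 · x^4 has its unique global minimum at x* = 0 (since φ'(x) = 26x + 8x^3 = 0 only at x = 0 for real x with both coefficients positive, and φ → ∞ as |x| → ∞). At x* = 0, φ(0) = 0 and φ''(0) = 26. Laplace's method then gives
  I(n) ~ sqrt(2π / (n · φ''(0))) · e^(−n φ(0)) = sqrt(2π / (26n)) = sqrt(π/(13n)).
The 2 · x^4 term contributes only at subleading order (an O(1/n) relative correction).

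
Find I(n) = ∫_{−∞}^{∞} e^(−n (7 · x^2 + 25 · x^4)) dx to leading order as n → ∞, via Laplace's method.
I(n) ~ sqrt(π/(7n))

φ(x) = 7 · x^2 + 25 · x^4 has its unique global minimum at x* = 0 (since φ'(x) = 14x + 100x^3 = 0 only at x = 0 for real x with both coefficients positive, and φ → ∞ as |x| → ∞). At x* = 0, φ(0) = 0 and φ''(0) = 14. Laplace's method then gives
  I(n) ~ sqrt(2π / (n · φ''(0))) · e^(−n φ(0)) = sqrt(2π / (14n)) = sqrt(π/(7n)).
The 25 · x^4 term contributes only at subleading order (an O(1/n) relative correction).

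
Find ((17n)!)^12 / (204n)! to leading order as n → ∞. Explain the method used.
((17n)!)^12/(204n)! ~ ((2π·17n)^(11/2) / sqrt(12)) · 12^(−12·17n)  →  0

Write N = 17n. Stirling: N! ~ sqrt(2π N)(N/e)^N and (12N)! ~ sqrt(2π·12N)·(12N/e)^(12N).
  (N!)^12/(12N)! ~ (2π N)^(12/2) (N/e)^(12N) / [sqrt(2π·12N) (12N/e)^(12N)]
     = (2π N)^(12/2) / sqrt(2π·12N) · (N/(12N))^(12N)
     = (2π N)^((12−1)/2) / sqrt(12) · 12^(−12N).
Since 12^12 > 1, the factor 12^(−12N) decays exponentially, so the ratio → 0. Substituting N = 17n gives the stated form.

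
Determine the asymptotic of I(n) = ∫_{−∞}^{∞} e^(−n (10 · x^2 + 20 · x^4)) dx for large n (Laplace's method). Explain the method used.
I(n) ~ sqrt(π/(10n))

φ(x) = 10 · x^2 + 20 · x^4 has its unique global minimum at x* = 0 (since φ'(x) = 20x + 80x^3 = 0 only at x = 0 for real x with both coefficients positive, and φ → ∞ as |x| → ∞). At x* = 0, φ(0) = 0 and φ''(0) = 20. Laplace's method then gives
  I(n) ~ sqrt(2π / (n · φ''(0))) · e^(−n φ(0)) = sqrt(2π / (20n)) = sqrt(π/(10n)).
The 20 · x^4 term contributes only at subleading order (an O(1/n) relative correction).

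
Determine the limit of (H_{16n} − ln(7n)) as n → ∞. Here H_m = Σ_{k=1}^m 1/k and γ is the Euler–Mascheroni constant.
lim = ln(16/7) + γ

By Euler-Maclaurin, H_m = ln m + γ + O(1/m). So
  H_{16n} − ln(7n) = ln(16n) + γ − ln(7n) + O(1/n)
                       = ln(16/7) + γ + O(1/n).
Hence the limit is ln(16/7) + γ.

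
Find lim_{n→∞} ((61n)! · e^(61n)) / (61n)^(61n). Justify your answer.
lim = ∞

Stirling: (61n)! ~ sqrt(2π·61n) · (61n/e)^(61n). Hence
  (61n)! · e^(61n) / (61n)^(61n) ~ sqrt(2π·61n) = sqrt(2π·61) · sqrt(n) → ∞.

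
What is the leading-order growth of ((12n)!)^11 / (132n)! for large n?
((12n)!)^11/(132n)! ~ ((2π·12n)^(10/2) / sqrt(11)) · 11^(−11·12n)  →  0

Write N = 12n. Stirling: N! ~ sqrt(2π N)(N/e)^N and (11N)! ~ sqrt(2π·11N)·(11N/e)^(11N).
  (N!)^11/(11N)! ~ (2π N)^(11/2) (N/e)^(11N) / [sqrt(2π·11N) (11N/e)^(11N)]
     = (2π N)^(11/2) / sqrt(2π·11N) · (N/(11N))^(11N)
     = (2π N)^((11−1)/2) / sqrt(11) · 11^(−11N).
Since 11^11 > 1, the factor 11^(−11N) decays exponentially, so the ratio → 0. Substituting N = 12n gives the stated form.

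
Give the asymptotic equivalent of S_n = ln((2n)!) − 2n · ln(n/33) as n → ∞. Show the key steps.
S_n ~ 2n · (ln 66 − 1) + O(ln n)

Stirling: ln((2n)!) = 2n ln(2n) − 2n + O(ln n).
  S_n = 2n ln(2n) − 2n − 2n ln(n/33) + O(ln n)
      = 2n ln(2n) − 2n ln n + 2n ln 33 − 2n + O(ln n)
      = 2n ln 2 + 2n ln 33 − 2n + O(ln n)
      = 2n (ln 66 − 1) + O(ln n).
Numerically ln(66) − 1 ≈ 3.1897.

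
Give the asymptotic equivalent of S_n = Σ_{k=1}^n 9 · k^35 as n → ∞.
S_n ~ n^36 / 4

By integral comparison (Euler-Maclaurin), Σ_{k=1}^n 9 · k^35 = 9 · ∫_0^n x^35 dx + O(n^35) = 9 · n^36/36 = n^36 / 4 + O(n^35). (Equivalently, Faulhaber's formula gives the same leading term.)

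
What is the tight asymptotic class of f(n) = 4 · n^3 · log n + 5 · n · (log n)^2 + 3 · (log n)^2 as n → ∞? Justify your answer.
f(n) ∈ Θ(n^3 · log n)

Compare the terms by growth order. For large n, n^a · (log n)^b dominates n^a' · (log n)^b' iff a > a', or (a = a' and b > b'). Ranking the 3 terms shows the dominant one is 4 · n^3 · log n. Hence f(n) ∈ Θ(n^3 · log n).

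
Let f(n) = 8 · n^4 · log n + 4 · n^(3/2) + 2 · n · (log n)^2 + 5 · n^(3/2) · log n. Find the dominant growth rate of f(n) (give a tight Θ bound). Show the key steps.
f(n) ∈ Θ(n^4 · log n)

Compare the terms by growth order. For large n, n^a · (log n)^b dominates n^a' · (log n)^b' iff a > a', or (a = a' and b > b'). Ranking the 4 terms shows the dominant one is 8 · n^4 · log n. Hence f(n) ∈ Θ(n^4 · log n).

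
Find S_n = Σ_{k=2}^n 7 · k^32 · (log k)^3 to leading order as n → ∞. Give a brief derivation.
S_n ~ 7 · n^33 · (log n)^3 / 33

By integral comparison, S_n = ∫_1^n 7 · x^32 · (log x)^3 dx + O(n^32 · (log n)^3). For the integral, the leading term of ∫_1^n x^32 (log x)^3 dx is n^33/33 · (log n)^3 (by repeated integration by parts; each step lowers the log-exponent and produces a relatively O(1/log n) correction). Hence S_n ~ 7 · n^33 · (log n)^3 / 33.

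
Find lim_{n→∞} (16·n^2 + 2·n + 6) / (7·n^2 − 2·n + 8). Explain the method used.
lim = 16/7

For large n the leading n^2 terms dominate both numerator and denominator. Dividing top and bottom by n^2, every other term tends to 0, leaving 16/7.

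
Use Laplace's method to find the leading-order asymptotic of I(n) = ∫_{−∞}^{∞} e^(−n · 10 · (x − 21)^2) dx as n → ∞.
I(n) = sqrt(π/(10n))

Here φ(x) = 10 · (x − 21)^2 has its unique minimum at x* = 21 with φ(x*) = 0 and φ''(x*) = 20. Laplace's method gives
  I(n) ~ e^(−n φ(x*)) · sqrt(2π / (n · φ''(x*))) = sqrt(2π / (20n)) = sqrt(π/(10n)).
This is exact: substituting u = (x − 21)·sqrt(10n) gives I(n) = (1/sqrt(10n)) ∫_{−∞}^{∞} e^(−u^2) du = sqrt(π/(10n)).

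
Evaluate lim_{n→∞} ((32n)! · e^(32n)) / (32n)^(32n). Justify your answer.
lim = ∞

Stirling: (32n)! ~ sqrt(2π·32n) · (32n/e)^(32n). Hence
  (32n)! · e^(32n) / (32n)^(32n) ~ sqrt(2π·32n) = sqrt(2π·32) · sqrt(n) → ∞.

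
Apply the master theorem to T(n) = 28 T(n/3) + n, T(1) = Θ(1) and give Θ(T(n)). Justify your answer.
T(n) = Θ(n^(log_3 28))

Master theorem: compare f(n) = n to n^(log_3 28) where log_3 28 ≈ 3.033. Since 1 < log_3 28, we have f(n) = O(n^(log_3 28 − ε)) for some ε > 0 — Case 1. Hence T(n) = Θ(n^(log_3 28)).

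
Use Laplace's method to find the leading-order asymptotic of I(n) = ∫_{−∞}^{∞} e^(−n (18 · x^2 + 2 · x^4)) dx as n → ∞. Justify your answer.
I(n) ~ sqrt(π/(18n))

φ(x) = 18 · x^2 + 2 · x^4 has its unique global minimum at x* = 0 (since φ'(x) = 36x + 8x^3 = 0 only at x = 0 for real x with both coefficients positive, and φ → ∞ as |x| → ∞). At x* = 0, φ(0) = 0 and φ''(0) = 36. Laplace's method then gives
  I(n) ~ sqrt(2π / (n · φ''(0))) · e^(−n φ(0)) = sqrt(2π / (36n)) = sqrt(π/(18n)).
The 2 · x^4 term contributes only at subleading order (an O(1/n) relative correction).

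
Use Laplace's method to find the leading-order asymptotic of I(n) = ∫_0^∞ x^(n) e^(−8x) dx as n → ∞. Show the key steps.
I(n) ~ (sqrt(2π·n) / 8) · (n/(8e))^(n)

Write the integrand as exp(n ln x − 8x) and set f(x) = n ln x − 8x. Then f'(x) = n/x − 8 = 0 at x* = n/8, and f''(x*) = −n/x*^2 = −8^2/(n). Laplace's method (interior maximum) gives
  I(n) ~ e^(f(x*)) · sqrt(2π / |f''(x*)|)
        = exp(n ln(n/8) − n) · sqrt(2π · n / 8^2)
        = (n/8)^(n) e^(−n) · sqrt(2π·n) / 8
        = (sqrt(2π·n) / 8) · (n/(8e))^(n).
This matches Γ(n+1)/8^(n+1) with Stirling applied to Γ.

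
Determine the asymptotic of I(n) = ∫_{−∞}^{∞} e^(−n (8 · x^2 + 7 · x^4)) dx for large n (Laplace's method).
I(n) ~ sqrt(π/(8n))

φ(x) = 8 · x^2 + 7 · x^4 has its unique global minimum at x* = 0 (since φ'(x) = 16x + 28x^3 = 0 only at x = 0 for real x with both coefficients positive, and φ → ∞ as |x| → ∞). At x* = 0, φ(0) = 0 and φ''(0) = 16. Laplace's method then gives
  I(n) ~ sqrt(2π / (n · φ''(0))) · e^(−n φ(0)) = sqrt(2π / (16n)) = sqrt(π/(8n)).
The 7 · x^4 term contributes only at subleading order (an O(1/n) relative correction).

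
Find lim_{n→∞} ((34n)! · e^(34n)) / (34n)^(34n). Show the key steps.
lim = ∞

Stirling: (34n)! ~ sqrt(2π·34n) · (34n/e)^(34n). Hence
  (34n)! · e^(34n) / (34n)^(34n) ~ sqrt(2π·34n) = sqrt(2π·34) · sqrt(n) → ∞.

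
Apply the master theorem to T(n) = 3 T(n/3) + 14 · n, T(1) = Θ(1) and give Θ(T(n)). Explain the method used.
T(n) = Θ(n log n)

log_3 3 = 1, and f(n) = 14 · n = Θ(n^(log_3 3)). This is Case 2 of the master theorem: T(n) = Θ(f(n) · log n) = Θ(n log n).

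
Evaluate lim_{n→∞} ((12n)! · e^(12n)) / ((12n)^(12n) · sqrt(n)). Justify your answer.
lim = sqrt(2π·12)

Stirling: (12n)! ~ sqrt(2π·12n) · (12n/e)^(12n). Hence
  (12n)! · e^(12n) / (12n)^(12n) ~ sqrt(2π·12n).
Dividing by sqrt(n): sqrt(2π·12n) / sqrt(n) = sqrt(2π·12) · n^((1−1)/2), so the limit is sqrt(2π·12).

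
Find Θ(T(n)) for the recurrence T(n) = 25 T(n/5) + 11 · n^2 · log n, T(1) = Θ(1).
T(n) = Θ(n^2 · (log n)^2)

Here log_5 25 = 2 and f(n) = 11 · n^2 · log n = Θ(n^(log_5 25) · (log n)^1). This is the extended Case 2 of the master theorem (f matches the critical exponent up to log factors), giving T(n) = Θ(n^(log_5 25) · (log n)^(1+1)) = Θ(n^2 · (log n)^2).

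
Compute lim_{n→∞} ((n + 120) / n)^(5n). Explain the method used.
lim = e^600

Rewrite as (1 + 120/n)^(5n). By the standard limit (1 + x/n)^n → e^x, we have (1 + 120/n)^n → e^120, and raising to the 5th power gives e^600.
More precisely, ln[(1 + 120/n)^(5n)] = 5n · ln(1 + 120/n) = 5n · (120/n + O(1/n^2)) = 600 + O(1/n) → 600.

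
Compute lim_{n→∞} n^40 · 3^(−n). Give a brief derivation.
lim = 0

Exponentials with base > 1 dominate every fixed polynomial: for any fixed c, n^c / 3^n → 0 as n → ∞ (e.g. by the ratio test, or by writing 3^n = e^(n ln 3) and noting e^(n ln 3) / n^c → ∞). Hence n^40 · 3^(−n) = n^40 / 3^n → 0.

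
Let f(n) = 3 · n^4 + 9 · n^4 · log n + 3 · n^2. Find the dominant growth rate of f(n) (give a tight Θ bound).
f(n) ∈ Θ(n^4 · log n)

Compare the terms by growth order. For large n, n^a · (log n)^b dominates n^a' · (log n)^b' iff a > a', or (a = a' and b > b'). Ranking the 3 terms shows the dominant one is 9 · n^4 · log n. Hence f(n) ∈ Θ(n^4 · log n).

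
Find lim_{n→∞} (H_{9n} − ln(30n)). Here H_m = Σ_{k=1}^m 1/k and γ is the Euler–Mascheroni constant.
lim = ln(3/10) + γ

By Euler-Maclaurin, H_m = ln m + γ + O(1/m). So
  H_{9n} − ln(30n) = ln(9n) + γ − ln(30n) + O(1/n)
                       = ln(9/30) + γ + O(1/n).
Hence the limit is ln(9/30) + γ (= ln(3/10)).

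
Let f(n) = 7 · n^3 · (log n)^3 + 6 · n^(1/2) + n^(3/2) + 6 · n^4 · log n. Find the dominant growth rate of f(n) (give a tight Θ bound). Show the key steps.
f(n) ∈ Θ(n^4 · log n)

Compare the terms by growth order. For large n, n^a · (log n)^b dominates n^a' · (log n)^b' iff a > a', or (a = a' and b > b'). Ranking the 4 terms shows the dominant one is 6 · n^4 · log n. Hence f(n) ∈ Θ(n^4 · log n).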